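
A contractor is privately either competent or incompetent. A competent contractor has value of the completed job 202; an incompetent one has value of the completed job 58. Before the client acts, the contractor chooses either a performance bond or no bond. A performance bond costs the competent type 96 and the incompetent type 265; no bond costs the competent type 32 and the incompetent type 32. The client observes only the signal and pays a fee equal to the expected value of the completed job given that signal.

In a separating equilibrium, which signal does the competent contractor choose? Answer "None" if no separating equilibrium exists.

Try competent → bond, incompetent → no bond:
  Under separation the client infers type exactly: bond → competent (pays 202), no bond → incompetent (pays 58).
  Competent: bond gives 202 − 96 = 106; no bond gives 58 − 32 = 26. No deviation. ✓
  Incompetent: no bond gives 58 − 32 = 26; bond gives 202 − 265 = -63. No deviation. ✓
Both hold — the competent type sends bond.

bond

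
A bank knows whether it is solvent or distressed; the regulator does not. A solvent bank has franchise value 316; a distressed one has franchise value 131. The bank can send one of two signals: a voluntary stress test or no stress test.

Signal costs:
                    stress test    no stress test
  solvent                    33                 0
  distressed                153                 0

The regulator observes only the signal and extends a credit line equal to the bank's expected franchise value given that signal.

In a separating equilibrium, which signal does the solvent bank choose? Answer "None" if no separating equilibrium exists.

Try solvent → stress test, distressed → no stress test:
  Under separation the regulator infers type exactly: stress test → solvent (pays 316), no stress test → distressed (pays 131).
  Solvent: stress test gives 316 − 33 = 283; no stress test gives 131 − 0 = 131. No deviation. ✓
  Distressed: no stress test gives 131 − 0 = 131; stress test gives 316 − 153 = 163. Would deviate. ✗
Try solvent → no stress test, distressed → stress test:
  Under separation the regulator infers type exactly: no stress test → solvent (pays 316), stress test → distressed (pays 131).
  Solvent: no stress test gives 316 − 0 = 316; stress test gives 131 − 33 = 98. No deviation. ✓
  Distressed: stress test gives 131 − 153 = -22; no stress test gives 316 − 0 = 316. Would deviate. ✗
Neither assignment is incentive-compatible.

None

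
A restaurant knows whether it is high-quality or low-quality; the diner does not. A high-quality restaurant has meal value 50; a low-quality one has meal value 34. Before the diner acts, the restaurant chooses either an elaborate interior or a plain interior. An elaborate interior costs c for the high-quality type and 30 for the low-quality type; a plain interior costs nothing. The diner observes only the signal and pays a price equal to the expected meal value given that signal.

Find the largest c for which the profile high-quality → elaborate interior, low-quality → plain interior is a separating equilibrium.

Under separation: elaborate interior → high-quality (pays 50); plain interior → low-quality (pays 34).
Low-quality: 34 − 0 = 34 ≥ 50 − 30 = 20. Holds regardless of c. ✓
High-quality: 50 − c ≥ 34 − 0, so c ≤ 50 − 34 = 16.

16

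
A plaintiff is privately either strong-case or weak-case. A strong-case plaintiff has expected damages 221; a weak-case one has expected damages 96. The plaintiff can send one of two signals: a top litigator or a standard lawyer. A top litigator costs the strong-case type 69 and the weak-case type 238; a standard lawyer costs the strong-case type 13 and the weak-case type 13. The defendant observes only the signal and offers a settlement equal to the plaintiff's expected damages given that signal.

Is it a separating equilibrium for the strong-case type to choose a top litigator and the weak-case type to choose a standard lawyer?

If types separate, top litigator earns payment 221 and standard lawyer earns 96.
Strong-case: top litigator gives 221 − 69 = 152; standard lawyer gives 96 − 13 = 83. No deviation. ✓
Weak-case: standard lawyer gives 96 − 13 = 83; top litigator gives 221 − 238 = -17. No deviation. ✓
Both incentive constraints hold.

Yes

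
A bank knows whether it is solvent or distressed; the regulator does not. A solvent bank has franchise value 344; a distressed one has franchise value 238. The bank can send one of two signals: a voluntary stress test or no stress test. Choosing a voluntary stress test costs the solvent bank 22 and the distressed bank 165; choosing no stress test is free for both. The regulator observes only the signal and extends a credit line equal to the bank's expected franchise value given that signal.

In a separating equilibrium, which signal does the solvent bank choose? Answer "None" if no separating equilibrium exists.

Try solvent → stress test, distressed → no stress test:
  Under separation the regulator infers type exactly: stress test → solvent (pays 344), no stress test → distressed (pays 238).
  Solvent: stress test gives 344 − 22 = 322; no stress test gives 238 − 0 = 238. No deviation. ✓
  Distressed: no stress test gives 238 − 0 = 238; stress test gives 344 − 165 = 179. No deviation. ✓
Both hold — the solvent type sends stress test.

stress test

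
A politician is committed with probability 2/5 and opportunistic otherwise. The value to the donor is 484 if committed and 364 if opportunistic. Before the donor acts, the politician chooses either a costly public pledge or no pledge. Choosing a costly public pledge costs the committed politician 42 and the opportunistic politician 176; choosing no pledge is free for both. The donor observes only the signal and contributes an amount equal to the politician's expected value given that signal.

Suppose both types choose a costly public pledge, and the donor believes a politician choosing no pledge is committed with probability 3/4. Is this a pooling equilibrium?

At the pooled signal (pledge) the donor holds the prior 2/5 and pays 2/5·484 + 3/5·364 = 412. Off-path (no pledge) belief 3/4 gives 3/4·484 + 1/4·364 = 454.
Committed: pledge gives 412 − 42 = 370; no pledge gives 454 − 0 = 454. Deviates. ✗
Opportunistic: pledge gives 412 − 176 = 236; no pledge gives 454 − 0 = 454. Deviates. ✗

No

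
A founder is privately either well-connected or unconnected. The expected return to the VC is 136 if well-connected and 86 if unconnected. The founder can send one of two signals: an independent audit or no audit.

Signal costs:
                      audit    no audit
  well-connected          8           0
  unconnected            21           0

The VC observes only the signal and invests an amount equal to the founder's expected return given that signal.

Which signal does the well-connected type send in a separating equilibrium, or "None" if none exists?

None

Try well-connected → audit, unconnected → no audit:
  If types separate, audit earns payment 136 and no audit earns 86.
  Well-connected: audit gives 136 − 8 = 128; no audit gives 86 − 0 = 86. No deviation. ✓
  Unconnected: no audit gives 86 − 0 = 86; audit gives 136 − 21 = 115. Would deviate. ✗
Try well-connected → no audit, unconnected → audit:
  If types separate, no audit earns payment 136 and audit earns 86.
  Well-connected: no audit gives 136 − 0 = 136; audit gives 86 − 8 = 78. No deviation. ✓
  Unconnected: audit gives 86 − 21 = 65; no audit gives 136 − 0 = 136. Would deviate. ✗
Neither assignment is incentive-compatible.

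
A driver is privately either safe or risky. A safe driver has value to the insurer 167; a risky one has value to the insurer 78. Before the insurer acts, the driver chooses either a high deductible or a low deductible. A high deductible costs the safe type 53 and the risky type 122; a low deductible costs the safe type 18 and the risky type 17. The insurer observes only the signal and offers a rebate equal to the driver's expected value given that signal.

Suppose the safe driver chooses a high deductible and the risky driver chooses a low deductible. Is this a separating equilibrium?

If types separate, high deductible earns payment 167 and low deductible earns 78.
Safe: high deductible gives 167 − 53 = 114; low deductible gives 78 − 18 = 60. No deviation. ✓
Risky: low deductible gives 78 − 17 = 61; high deductible gives 167 − 122 = 45. No deviation. ✓
Both incentive constraints hold.

Yes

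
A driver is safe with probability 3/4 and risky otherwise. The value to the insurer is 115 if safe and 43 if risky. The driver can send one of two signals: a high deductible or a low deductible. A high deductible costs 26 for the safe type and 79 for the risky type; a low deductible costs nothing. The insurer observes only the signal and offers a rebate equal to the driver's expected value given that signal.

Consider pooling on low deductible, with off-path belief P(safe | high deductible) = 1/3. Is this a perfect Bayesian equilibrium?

On the equilibrium path (low deductible) the insurer holds the prior 3/4 and pays 3/4·115 + 1/4·43 = 97. Off-path (high deductible) belief 1/3 gives 1/3·115 + 2/3·43 = 67.
Safe: low deductible gives 97 − 0 = 97; high deductible gives 67 − 26 = 41. Stays. ✓
Risky: low deductible gives 97 − 0 = 97; high deductible gives 67 − 79 = -12. Stays. ✓
Beliefs are Bayes-consistent on-path and both types best-respond.

Yes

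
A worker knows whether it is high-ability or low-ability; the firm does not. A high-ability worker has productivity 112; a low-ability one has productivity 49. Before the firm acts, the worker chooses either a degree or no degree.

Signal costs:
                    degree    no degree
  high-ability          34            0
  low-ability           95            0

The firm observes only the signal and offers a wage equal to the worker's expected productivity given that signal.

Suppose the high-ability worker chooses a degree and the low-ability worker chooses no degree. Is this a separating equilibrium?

Yes

If types separate, degree earns payment 112 and no degree earns 49.
High-ability: degree gives 112 − 34 = 78; no degree gives 49 − 0 = 49. No deviation. ✓
Low-ability: no degree gives 49 − 0 = 49; degree gives 112 − 95 = 17. No deviation. ✓
Both incentive constraints hold.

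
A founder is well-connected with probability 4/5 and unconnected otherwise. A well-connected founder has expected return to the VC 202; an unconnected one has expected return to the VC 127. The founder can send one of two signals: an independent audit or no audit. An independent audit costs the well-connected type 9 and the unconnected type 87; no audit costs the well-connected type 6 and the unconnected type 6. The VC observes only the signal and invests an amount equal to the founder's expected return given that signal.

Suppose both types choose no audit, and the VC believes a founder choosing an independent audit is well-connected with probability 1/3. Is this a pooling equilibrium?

Yes

On the equilibrium path (no audit) the VC holds the prior 4/5 and pays 4/5·202 + 1/5·127 = 187. Off-path (audit) belief 1/3 gives 1/3·202 + 2/3·127 = 152.
Well-connected: no audit gives 187 − 6 = 181; audit gives 152 − 9 = 143. Stays. ✓
Unconnected: no audit gives 187 − 6 = 181; audit gives 152 − 87 = 65. Stays. ✓
Beliefs are Bayes-consistent on-path and both types best-respond.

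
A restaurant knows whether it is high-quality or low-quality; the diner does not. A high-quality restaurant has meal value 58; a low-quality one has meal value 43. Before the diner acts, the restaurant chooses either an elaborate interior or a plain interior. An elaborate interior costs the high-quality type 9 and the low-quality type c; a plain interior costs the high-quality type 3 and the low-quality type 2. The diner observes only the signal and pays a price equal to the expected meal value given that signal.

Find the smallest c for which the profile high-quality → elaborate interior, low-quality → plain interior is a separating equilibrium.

Under separation: elaborate interior → high-quality (pays 58); plain interior → low-quality (pays 43).
High-quality: 58 − 9 = 49 ≥ 43 − 3 = 40. Holds regardless of c. ✓
Low-quality: 43 − 2 ≥ 58 − c, so c ≥ 58 − 41 = 17.

17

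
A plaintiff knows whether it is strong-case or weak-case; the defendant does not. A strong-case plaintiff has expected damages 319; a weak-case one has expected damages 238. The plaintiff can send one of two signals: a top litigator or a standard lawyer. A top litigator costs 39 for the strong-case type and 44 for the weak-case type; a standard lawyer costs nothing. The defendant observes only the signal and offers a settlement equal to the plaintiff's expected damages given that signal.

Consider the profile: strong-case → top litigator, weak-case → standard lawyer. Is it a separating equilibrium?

Under separation the defendant infers type exactly: top litigator → strong-case (pays 319), standard lawyer → weak-case (pays 238).
Strong-case: top litigator gives 319 − 39 = 280; standard lawyer gives 238 − 0 = 238. No deviation. ✓
Weak-case: standard lawyer gives 238 − 0 = 238; top litigator gives 319 − 44 = 275. Would deviate. ✗

No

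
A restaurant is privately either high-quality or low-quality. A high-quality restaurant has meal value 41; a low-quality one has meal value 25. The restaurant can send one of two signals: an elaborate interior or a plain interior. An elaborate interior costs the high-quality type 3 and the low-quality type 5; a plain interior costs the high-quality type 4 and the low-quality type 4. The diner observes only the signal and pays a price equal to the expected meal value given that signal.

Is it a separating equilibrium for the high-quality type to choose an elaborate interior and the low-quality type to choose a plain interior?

If types separate, elaborate interior earns payment 41 and plain interior earns 25.
High-quality: elaborate interior gives 41 − 3 = 38; plain interior gives 25 − 4 = 21. No deviation. ✓
Low-quality: plain interior gives 25 − 4 = 21; elaborate interior gives 41 − 5 = 36. Would deviate. ✗

No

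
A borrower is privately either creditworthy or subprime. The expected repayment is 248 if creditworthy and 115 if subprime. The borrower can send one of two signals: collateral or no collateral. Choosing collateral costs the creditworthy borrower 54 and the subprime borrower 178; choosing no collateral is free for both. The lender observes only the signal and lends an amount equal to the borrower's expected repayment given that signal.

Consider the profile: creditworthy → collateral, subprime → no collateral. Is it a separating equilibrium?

Under separation the lender infers type exactly: collateral → creditworthy (pays 248), no collateral → subprime (pays 115).
Creditworthy: collateral gives 248 − 54 = 194; no collateral gives 115 − 0 = 115. No deviation. ✓
Subprime: no collateral gives 115 − 0 = 115; collateral gives 248 − 178 = 70. No deviation. ✓
Neither type gains from mimicking the other.

Yes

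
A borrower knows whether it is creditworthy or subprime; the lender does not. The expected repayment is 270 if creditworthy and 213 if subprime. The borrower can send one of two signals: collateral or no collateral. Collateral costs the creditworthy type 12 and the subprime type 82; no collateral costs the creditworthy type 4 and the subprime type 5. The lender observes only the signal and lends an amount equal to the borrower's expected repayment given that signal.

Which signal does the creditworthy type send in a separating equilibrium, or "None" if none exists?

collateral

Try creditworthy → collateral, subprime → no collateral:
  If types separate, collateral earns payment 270 and no collateral earns 213.
  Creditworthy: collateral gives 270 − 12 = 258; no collateral gives 213 − 4 = 209. No deviation. ✓
  Subprime: no collateral gives 213 − 5 = 208; collateral gives 270 − 82 = 188. No deviation. ✓
Both hold — the creditworthy type sends collateral.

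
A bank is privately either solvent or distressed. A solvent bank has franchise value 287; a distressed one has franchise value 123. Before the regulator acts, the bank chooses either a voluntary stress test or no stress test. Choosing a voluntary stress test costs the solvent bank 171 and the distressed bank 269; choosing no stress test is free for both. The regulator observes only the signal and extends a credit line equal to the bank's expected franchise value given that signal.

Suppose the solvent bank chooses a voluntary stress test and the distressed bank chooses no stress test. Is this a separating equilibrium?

No

Under separation the regulator infers type exactly: stress test → solvent (pays 287), no stress test → distressed (pays 123).
Solvent: stress test gives 287 − 171 = 116; no stress test gives 123 − 0 = 123. Would deviate. ✗
Distressed: no stress test gives 123 − 0 = 123; stress test gives 287 − 269 = 18. No deviation. ✓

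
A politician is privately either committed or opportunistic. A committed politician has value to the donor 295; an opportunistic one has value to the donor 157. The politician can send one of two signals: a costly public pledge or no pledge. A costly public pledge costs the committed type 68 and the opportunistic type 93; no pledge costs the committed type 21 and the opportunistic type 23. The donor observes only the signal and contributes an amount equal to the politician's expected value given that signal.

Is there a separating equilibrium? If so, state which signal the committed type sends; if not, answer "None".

Try committed → pledge, opportunistic → no pledge:
  If types separate, pledge earns payment 295 and no pledge earns 157.
  Committed: pledge gives 295 − 68 = 227; no pledge gives 157 − 21 = 136. No deviation. ✓
  Opportunistic: no pledge gives 157 − 23 = 134; pledge gives 295 − 93 = 202. Would deviate. ✗
Try committed → no pledge, opportunistic → pledge:
  If types separate, no pledge earns payment 295 and pledge earns 157.
  Committed: no pledge gives 295 − 21 = 274; pledge gives 157 − 68 = 89. No deviation. ✓
  Opportunistic: pledge gives 157 − 93 = 64; no pledge gives 295 − 23 = 272. Would deviate. ✗
Neither assignment is incentive-compatible.

None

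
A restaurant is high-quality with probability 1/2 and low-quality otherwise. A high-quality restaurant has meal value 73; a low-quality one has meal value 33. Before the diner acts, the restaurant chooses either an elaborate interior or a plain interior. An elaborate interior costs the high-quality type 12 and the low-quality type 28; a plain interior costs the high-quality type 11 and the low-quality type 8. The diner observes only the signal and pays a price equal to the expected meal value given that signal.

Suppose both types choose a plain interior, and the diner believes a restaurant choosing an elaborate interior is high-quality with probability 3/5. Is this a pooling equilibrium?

No

At the pooled signal (plain interior) the diner holds the prior 1/2 and pays 1/2·73 + 1/2·33 = 53. Off-path (elaborate interior) belief 3/5 gives 3/5·73 + 2/5·33 = 57.
High-quality: plain interior gives 53 − 11 = 42; elaborate interior gives 57 − 12 = 45. Deviates. ✗
Low-quality: plain interior gives 53 − 8 = 45; elaborate interior gives 57 − 28 = 29. Stays. ✓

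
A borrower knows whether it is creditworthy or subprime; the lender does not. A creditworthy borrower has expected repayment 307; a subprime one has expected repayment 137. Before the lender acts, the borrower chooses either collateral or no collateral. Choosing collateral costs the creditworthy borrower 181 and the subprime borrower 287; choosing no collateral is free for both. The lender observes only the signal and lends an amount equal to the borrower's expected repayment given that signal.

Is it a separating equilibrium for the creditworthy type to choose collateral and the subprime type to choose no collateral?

No

If types separate, collateral earns payment 307 and no collateral earns 137.
Creditworthy: collateral gives 307 − 181 = 126; no collateral gives 137 − 0 = 137. Would deviate. ✗
Subprime: no collateral gives 137 − 0 = 137; collateral gives 307 − 287 = 20. No deviation. ✓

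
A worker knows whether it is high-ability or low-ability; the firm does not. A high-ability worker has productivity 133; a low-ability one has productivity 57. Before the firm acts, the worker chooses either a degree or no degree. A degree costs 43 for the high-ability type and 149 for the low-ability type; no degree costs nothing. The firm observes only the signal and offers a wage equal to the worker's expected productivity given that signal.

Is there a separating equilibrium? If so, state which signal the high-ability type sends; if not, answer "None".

degree

Try high-ability → degree, low-ability → no degree:
  Under separation the firm infers type exactly: degree → high-ability (pays 133), no degree → low-ability (pays 57).
  High-ability: degree gives 133 − 43 = 90; no degree gives 57 − 0 = 57. No deviation. ✓
  Low-ability: no degree gives 57 − 0 = 57; degree gives 133 − 149 = -16. No deviation. ✓
Both hold — the high-ability type sends degree.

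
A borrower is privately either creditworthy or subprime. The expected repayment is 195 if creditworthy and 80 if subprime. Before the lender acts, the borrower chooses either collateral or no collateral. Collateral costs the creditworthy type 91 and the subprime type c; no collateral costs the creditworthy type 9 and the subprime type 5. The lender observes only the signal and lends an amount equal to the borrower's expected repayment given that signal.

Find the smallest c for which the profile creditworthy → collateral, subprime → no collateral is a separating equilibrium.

120

Under separation: collateral → creditworthy (pays 195); no collateral → subprime (pays 80).
Creditworthy: 195 − 91 = 104 ≥ 80 − 9 = 71. Holds regardless of c. ✓
Subprime: 80 − 5 ≥ 195 − c, so c ≥ 195 − 75 = 120.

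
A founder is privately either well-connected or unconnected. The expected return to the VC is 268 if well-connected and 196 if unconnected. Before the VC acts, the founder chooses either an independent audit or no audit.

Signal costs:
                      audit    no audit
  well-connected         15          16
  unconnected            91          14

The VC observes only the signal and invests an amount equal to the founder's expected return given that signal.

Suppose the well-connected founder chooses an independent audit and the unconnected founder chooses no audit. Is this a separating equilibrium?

Yes

If types separate, audit earns payment 268 and no audit earns 196.
Well-connected: audit gives 268 − 15 = 253; no audit gives 196 − 16 = 180. No deviation. ✓
Unconnected: no audit gives 196 − 14 = 182; audit gives 268 − 91 = 177. No deviation. ✓
Neither type gains from mimicking the other.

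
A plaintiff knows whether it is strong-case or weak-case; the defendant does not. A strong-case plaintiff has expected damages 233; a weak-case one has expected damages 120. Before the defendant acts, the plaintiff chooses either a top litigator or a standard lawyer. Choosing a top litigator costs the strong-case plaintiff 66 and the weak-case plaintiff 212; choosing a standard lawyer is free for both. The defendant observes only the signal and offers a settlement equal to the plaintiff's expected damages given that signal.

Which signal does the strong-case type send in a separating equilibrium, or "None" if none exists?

top litigator

Try strong-case → top litigator, weak-case → standard lawyer:
  If types separate, top litigator earns payment 233 and standard lawyer earns 120.
  Strong-case: top litigator gives 233 − 66 = 167; standard lawyer gives 120 − 0 = 120. No deviation. ✓
  Weak-case: standard lawyer gives 120 − 0 = 120; top litigator gives 233 − 212 = 21. No deviation. ✓
Both hold — the strong-case type sends top litigator.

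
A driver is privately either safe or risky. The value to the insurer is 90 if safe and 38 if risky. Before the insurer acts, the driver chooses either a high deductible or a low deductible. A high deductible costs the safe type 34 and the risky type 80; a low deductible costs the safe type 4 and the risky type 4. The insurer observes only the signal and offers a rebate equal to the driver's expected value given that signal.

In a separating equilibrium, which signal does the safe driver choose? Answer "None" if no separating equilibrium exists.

high deductible

Try safe → high deductible, risky → low deductible:
  Under separation the insurer infers type exactly: high deductible → safe (pays 90), low deductible → risky (pays 38).
  Safe: high deductible gives 90 − 34 = 56; low deductible gives 38 − 4 = 34. No deviation. ✓
  Risky: low deductible gives 38 − 4 = 34; high deductible gives 90 − 80 = 10. No deviation. ✓
Both hold — the safe type sends high deductible.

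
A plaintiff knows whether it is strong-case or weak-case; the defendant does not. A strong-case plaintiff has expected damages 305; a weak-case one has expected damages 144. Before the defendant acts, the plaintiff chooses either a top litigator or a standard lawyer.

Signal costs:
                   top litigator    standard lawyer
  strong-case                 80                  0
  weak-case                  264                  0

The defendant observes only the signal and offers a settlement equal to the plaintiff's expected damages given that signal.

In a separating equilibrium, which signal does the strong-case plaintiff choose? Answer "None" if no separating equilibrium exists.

top litigator

Try strong-case → top litigator, weak-case → standard lawyer:
  Under separation the defendant infers type exactly: top litigator → strong-case (pays 305), standard lawyer → weak-case (pays 144).
  Strong-case: top litigator gives 305 − 80 = 225; standard lawyer gives 144 − 0 = 144. No deviation. ✓
  Weak-case: standard lawyer gives 144 − 0 = 144; top litigator gives 305 − 264 = 41. No deviation. ✓
Both hold — the strong-case type sends top litigator.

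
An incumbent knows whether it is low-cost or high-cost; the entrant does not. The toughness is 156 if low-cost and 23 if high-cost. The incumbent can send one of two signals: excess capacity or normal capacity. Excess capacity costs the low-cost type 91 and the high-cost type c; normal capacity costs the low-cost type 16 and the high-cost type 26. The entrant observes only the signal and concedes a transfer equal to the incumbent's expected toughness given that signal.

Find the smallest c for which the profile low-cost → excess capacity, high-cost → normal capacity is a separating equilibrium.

Under separation: excess capacity → low-cost (pays 156); normal capacity → high-cost (pays 23).
Low-cost: 156 − 91 = 65 ≥ 23 − 16 = 7. Holds regardless of c. ✓
High-cost: 23 − 26 ≥ 156 − c, so c ≥ 156 − -3 = 159.

159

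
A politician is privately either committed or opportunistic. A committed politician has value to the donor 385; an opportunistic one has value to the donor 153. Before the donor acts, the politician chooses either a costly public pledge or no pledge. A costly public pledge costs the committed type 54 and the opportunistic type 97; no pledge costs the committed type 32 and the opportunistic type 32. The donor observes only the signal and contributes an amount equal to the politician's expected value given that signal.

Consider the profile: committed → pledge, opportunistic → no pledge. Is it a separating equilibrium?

No

Under separation the donor infers type exactly: pledge → committed (pays 385), no pledge → opportunistic (pays 153).
Committed: pledge gives 385 − 54 = 331; no pledge gives 153 − 32 = 121. No deviation. ✓
Opportunistic: no pledge gives 153 − 32 = 121; pledge gives 385 − 97 = 288. Would deviate. ✗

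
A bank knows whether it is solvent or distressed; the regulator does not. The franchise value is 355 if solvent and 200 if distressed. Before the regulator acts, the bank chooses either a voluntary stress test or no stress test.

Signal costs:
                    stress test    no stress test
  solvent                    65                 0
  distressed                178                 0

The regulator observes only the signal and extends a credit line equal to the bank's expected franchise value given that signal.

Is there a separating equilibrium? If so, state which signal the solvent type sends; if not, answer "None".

stress test

Try solvent → stress test, distressed → no stress test:
  Under separation the regulator infers type exactly: stress test → solvent (pays 355), no stress test → distressed (pays 200).
  Solvent: stress test gives 355 − 65 = 290; no stress test gives 200 − 0 = 200. No deviation. ✓
  Distressed: no stress test gives 200 − 0 = 200; stress test gives 355 − 178 = 177. No deviation. ✓
Both hold — the solvent type sends stress test.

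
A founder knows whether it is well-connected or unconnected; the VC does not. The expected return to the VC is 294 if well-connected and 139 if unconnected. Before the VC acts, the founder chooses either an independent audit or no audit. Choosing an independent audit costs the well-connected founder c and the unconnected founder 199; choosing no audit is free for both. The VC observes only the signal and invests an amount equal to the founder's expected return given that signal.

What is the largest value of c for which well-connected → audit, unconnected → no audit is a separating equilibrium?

155

Under separation: audit → well-connected (pays 294); no audit → unconnected (pays 139).
Unconnected: 139 − 0 = 139 ≥ 294 − 199 = 95. Holds regardless of c. ✓
Well-connected: 294 − c ≥ 139 − 0, so c ≤ 294 − 139 = 155.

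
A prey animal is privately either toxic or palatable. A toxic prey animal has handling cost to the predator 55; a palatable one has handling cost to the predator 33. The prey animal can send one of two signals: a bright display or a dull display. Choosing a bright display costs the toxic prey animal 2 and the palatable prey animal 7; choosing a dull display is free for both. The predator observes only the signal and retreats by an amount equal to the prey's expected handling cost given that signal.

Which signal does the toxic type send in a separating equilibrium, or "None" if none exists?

None

Try toxic → bright display, palatable → dull display:
  If types separate, bright display earns payment 55 and dull display earns 33.
  Toxic: bright display gives 55 − 2 = 53; dull display gives 33 − 0 = 33. No deviation. ✓
  Palatable: dull display gives 33 − 0 = 33; bright display gives 55 − 7 = 48. Would deviate. ✗
Try toxic → dull display, palatable → bright display:
  If types separate, dull display earns payment 55 and bright display earns 33.
  Toxic: dull display gives 55 − 0 = 55; bright display gives 33 − 2 = 31. No deviation. ✓
  Palatable: bright display gives 33 − 7 = 26; dull display gives 55 − 0 = 55. Would deviate. ✗
Neither assignment is incentive-compatible.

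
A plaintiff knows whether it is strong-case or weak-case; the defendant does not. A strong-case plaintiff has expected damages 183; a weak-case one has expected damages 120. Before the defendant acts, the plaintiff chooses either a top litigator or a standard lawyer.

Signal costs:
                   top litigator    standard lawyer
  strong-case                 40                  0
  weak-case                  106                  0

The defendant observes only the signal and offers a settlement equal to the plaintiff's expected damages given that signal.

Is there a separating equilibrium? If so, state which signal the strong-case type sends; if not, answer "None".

top litigator

Try strong-case → top litigator, weak-case → standard lawyer:
  Under separation the defendant infers type exactly: top litigator → strong-case (pays 183), standard lawyer → weak-case (pays 120).
  Strong-case: top litigator gives 183 − 40 = 143; standard lawyer gives 120 − 0 = 120. No deviation. ✓
  Weak-case: standard lawyer gives 120 − 0 = 120; top litigator gives 183 − 106 = 77. No deviation. ✓
Both hold — the strong-case type sends top litigator.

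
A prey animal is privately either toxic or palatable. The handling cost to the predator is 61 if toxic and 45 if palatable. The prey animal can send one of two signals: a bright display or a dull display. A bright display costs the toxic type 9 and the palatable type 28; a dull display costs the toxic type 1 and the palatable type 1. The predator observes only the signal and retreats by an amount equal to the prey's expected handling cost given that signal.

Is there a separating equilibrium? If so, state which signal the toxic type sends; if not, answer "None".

Try toxic → bright display, palatable → dull display:
  If types separate, bright display earns payment 61 and dull display earns 45.
  Toxic: bright display gives 61 − 9 = 52; dull display gives 45 − 1 = 44. No deviation. ✓
  Palatable: dull display gives 45 − 1 = 44; bright display gives 61 − 28 = 33. No deviation. ✓
Both hold — the toxic type sends bright display.

bright display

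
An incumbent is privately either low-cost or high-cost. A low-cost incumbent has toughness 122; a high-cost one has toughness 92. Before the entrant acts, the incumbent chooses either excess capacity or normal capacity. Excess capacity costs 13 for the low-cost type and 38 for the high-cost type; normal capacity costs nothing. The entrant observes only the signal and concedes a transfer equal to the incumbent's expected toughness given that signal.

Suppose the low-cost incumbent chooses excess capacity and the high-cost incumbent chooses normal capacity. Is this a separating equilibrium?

If types separate, excess capacity earns payment 122 and normal capacity earns 92.
Low-cost: excess capacity gives 122 − 13 = 109; normal capacity gives 92 − 0 = 92. No deviation. ✓
High-cost: normal capacity gives 92 − 0 = 92; excess capacity gives 122 − 38 = 84. No deviation. ✓
Both incentive constraints hold.

Yes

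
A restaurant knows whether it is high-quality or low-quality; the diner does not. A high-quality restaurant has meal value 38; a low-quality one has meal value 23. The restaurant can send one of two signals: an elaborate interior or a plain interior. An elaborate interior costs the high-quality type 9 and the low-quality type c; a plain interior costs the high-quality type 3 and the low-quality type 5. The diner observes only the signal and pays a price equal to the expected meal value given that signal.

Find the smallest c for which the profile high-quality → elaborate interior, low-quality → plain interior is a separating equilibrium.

Under separation: elaborate interior → high-quality (pays 38); plain interior → low-quality (pays 23).
High-quality: 38 − 9 = 29 ≥ 23 − 3 = 20. Holds regardless of c. ✓
Low-quality: 23 − 5 ≥ 38 − c, so c ≥ 38 − 18 = 20.

20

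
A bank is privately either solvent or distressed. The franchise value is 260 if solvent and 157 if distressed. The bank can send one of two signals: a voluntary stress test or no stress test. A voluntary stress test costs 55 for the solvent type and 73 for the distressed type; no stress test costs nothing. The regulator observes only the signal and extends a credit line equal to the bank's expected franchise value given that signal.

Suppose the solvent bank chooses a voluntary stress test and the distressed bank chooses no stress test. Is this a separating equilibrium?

No

If types separate, stress test earns payment 260 and no stress test earns 157.
Solvent: stress test gives 260 − 55 = 205; no stress test gives 157 − 0 = 157. No deviation. ✓
Distressed: no stress test gives 157 − 0 = 157; stress test gives 260 − 73 = 187. Would deviate. ✗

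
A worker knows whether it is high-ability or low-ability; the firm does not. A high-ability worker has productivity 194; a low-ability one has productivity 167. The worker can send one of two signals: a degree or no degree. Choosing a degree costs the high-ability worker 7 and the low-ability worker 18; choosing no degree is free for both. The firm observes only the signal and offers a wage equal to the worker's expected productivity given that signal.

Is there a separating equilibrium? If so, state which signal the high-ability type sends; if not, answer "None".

Try high-ability → degree, low-ability → no degree:
  If types separate, degree earns payment 194 and no degree earns 167.
  High-ability: degree gives 194 − 7 = 187; no degree gives 167 − 0 = 167. No deviation. ✓
  Low-ability: no degree gives 167 − 0 = 167; degree gives 194 − 18 = 176. Would deviate. ✗
Try high-ability → no degree, low-ability → degree:
  If types separate, no degree earns payment 194 and degree earns 167.
  High-ability: no degree gives 194 − 0 = 194; degree gives 167 − 7 = 160. No deviation. ✓
  Low-ability: degree gives 167 − 18 = 149; no degree gives 194 − 0 = 194. Would deviate. ✗
Neither assignment is incentive-compatible.

None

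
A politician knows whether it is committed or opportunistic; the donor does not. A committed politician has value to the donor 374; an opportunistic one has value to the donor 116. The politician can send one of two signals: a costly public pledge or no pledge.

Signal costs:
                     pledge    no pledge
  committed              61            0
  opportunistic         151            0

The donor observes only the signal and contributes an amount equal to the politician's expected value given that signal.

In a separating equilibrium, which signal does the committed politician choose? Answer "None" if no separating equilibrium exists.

Try committed → pledge, opportunistic → no pledge:
  If types separate, pledge earns payment 374 and no pledge earns 116.
  Committed: pledge gives 374 − 61 = 313; no pledge gives 116 − 0 = 116. No deviation. ✓
  Opportunistic: no pledge gives 116 − 0 = 116; pledge gives 374 − 151 = 223. Would deviate. ✗
Try committed → no pledge, opportunistic → pledge:
  If types separate, no pledge earns payment 374 and pledge earns 116.
  Committed: no pledge gives 374 − 0 = 374; pledge gives 116 − 61 = 55. No deviation. ✓
  Opportunistic: pledge gives 116 − 151 = -35; no pledge gives 374 − 0 = 374. Would deviate. ✗
Neither assignment is incentive-compatible.

None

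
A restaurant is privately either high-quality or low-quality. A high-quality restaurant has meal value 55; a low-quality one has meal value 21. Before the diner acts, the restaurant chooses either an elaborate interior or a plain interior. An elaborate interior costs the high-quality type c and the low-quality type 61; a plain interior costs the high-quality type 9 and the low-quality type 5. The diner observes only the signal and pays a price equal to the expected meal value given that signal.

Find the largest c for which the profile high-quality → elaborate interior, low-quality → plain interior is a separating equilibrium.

43

Under separation: elaborate interior → high-quality (pays 55); plain interior → low-quality (pays 21).
Low-quality: 21 − 5 = 16 ≥ 55 − 61 = -6. Holds regardless of c. ✓
High-quality: 55 − c ≥ 21 − 9, so c ≤ 55 − 12 = 43.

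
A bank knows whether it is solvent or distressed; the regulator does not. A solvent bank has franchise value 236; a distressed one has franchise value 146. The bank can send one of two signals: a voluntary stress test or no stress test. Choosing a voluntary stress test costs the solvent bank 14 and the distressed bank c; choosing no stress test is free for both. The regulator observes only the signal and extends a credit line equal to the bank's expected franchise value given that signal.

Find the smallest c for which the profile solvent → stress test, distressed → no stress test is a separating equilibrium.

90

Under separation: stress test → solvent (pays 236); no stress test → distressed (pays 146).
Solvent: 236 − 14 = 222 ≥ 146 − 0 = 146. Holds regardless of c. ✓
Distressed: 146 − 0 ≥ 236 − c, so c ≥ 236 − 146 = 90.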